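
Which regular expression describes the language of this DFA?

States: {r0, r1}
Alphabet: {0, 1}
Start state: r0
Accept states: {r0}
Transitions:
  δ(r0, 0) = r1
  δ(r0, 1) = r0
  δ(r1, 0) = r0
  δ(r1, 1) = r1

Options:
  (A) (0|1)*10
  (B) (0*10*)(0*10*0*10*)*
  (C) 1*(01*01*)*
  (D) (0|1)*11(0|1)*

Check each option against the DFA on short strings; one disagreement eliminates an option:
  (A) (0|1)*10: on ε the DFA stays in r0 and accepts (r0 ∈ Accept), but the regex does not match it → eliminate
  (B) (0*10*)(0*10*0*10*)*: on ε the DFA stays in r0 and accepts (r0 ∈ Accept), but the regex does not match it → eliminate
  (C) 1*(01*01*)*: agrees with the DFA on every string of length ≤ 6
  (D) (0|1)*11(0|1)*: on ε the DFA stays in r0 and accepts (r0 ∈ Accept), but the regex does not match it → eliminate
Only (C) is consistent with the DFA.
(C) 1*(01*01*)*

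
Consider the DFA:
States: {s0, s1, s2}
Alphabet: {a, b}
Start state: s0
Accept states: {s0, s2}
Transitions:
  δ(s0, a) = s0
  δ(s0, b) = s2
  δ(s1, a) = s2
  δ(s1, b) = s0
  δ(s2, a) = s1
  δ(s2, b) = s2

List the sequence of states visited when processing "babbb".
read 'b': s0 → s2
  read 'a': s2 → s1
  read 'b': s1 → s0
  read 'b': s0 → s2
  read 'b': s2 → s2
s0 -> s2 -> s1 -> s0 -> s2 -> s2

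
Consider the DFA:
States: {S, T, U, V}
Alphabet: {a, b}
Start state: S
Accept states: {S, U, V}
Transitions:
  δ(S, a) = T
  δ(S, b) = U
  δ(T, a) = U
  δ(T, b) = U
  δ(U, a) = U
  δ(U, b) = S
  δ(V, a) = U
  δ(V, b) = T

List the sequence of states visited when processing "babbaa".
read 'b': S → U
  read 'a': U → U
  read 'b': U → S
  read 'b': S → U
  read 'a': U → U
  read 'a': U → U
S -> U -> U -> S -> U -> U -> U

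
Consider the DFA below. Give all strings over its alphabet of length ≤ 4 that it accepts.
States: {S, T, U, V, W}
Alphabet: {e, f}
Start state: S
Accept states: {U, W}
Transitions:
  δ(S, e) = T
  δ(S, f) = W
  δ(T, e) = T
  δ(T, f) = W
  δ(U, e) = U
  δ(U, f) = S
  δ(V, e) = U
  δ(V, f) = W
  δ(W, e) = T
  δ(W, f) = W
f, ef, ff, eef, eff, fef, fff, eeef, eeff, efef, efff, feef, feff, ffef, ffff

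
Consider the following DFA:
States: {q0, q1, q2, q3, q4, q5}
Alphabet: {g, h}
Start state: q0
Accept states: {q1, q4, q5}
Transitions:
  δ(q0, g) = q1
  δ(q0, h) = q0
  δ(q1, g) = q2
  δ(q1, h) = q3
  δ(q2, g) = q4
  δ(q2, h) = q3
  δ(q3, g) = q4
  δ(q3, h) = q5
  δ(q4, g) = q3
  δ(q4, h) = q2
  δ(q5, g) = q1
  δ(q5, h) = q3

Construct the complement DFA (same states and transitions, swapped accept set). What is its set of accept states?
Complement accept states = All states \ Original accept states
= {q0, q1, q2, q3, q4, q5} \ {q1, q4, q5}
{q0, q2, q3}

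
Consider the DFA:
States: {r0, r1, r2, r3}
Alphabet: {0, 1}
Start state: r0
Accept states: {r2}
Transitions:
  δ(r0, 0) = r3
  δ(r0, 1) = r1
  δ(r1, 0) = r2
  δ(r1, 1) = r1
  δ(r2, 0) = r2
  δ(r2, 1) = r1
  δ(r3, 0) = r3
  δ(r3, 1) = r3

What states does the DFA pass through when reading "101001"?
read '1': r0 → r1
  read '0': r1 → r2
  read '1': r2 → r1
  read '0': r1 → r2
  read '0': r2 → r2
  read '1': r2 → r1
r0 -> r1 -> r2 -> r1 -> r2 -> r2 -> r1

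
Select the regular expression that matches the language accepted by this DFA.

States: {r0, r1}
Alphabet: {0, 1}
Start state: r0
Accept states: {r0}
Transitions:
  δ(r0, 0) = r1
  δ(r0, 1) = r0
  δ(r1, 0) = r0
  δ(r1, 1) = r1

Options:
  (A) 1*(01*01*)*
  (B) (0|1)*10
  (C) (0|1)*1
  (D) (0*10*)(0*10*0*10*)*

Check each option against the DFA on short strings; one disagreement eliminates an option:
  (A) 1*(01*01*)*: agrees with the DFA on every string of length ≤ 6
  (B) (0|1)*10: on ε the DFA stays in r0 and accepts (r0 ∈ Accept), but the regex does not match it → eliminate
  (C) (0|1)*1: on ε the DFA stays in r0 and accepts (r0 ∈ Accept), but the regex does not match it → eliminate
  (D) (0*10*)(0*10*0*10*)*: on ε the DFA stays in r0 and accepts (r0 ∈ Accept), but the regex does not match it → eliminate
Only (A) is consistent with the DFA.
(A) 1*(01*01*)*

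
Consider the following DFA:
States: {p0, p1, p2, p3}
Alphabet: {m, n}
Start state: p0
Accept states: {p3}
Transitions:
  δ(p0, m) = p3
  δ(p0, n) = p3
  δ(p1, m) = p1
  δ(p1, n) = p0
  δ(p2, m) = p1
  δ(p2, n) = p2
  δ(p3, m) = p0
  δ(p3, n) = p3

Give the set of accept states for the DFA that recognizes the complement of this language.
Complement accept states = All states \ Original accept states
= {p0, p1, p2, p3} \ {p3}
{p0, p1, p2}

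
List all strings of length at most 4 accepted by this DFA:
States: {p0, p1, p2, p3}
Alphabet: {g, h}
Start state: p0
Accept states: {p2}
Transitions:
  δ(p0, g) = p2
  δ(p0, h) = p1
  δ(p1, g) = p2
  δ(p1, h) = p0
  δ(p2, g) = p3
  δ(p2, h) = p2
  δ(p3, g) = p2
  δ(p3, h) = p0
g, gh, hg, ggg, ghh, hgh, hhg, gggh, gghg, ghgg, ghhh, hggg, hghh, hhgh, hhhg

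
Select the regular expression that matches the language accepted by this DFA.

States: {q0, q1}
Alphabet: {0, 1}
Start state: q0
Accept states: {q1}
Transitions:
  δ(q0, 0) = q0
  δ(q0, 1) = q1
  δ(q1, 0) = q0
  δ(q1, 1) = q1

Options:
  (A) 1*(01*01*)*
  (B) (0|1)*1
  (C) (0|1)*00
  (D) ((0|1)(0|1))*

Check each option against the DFA on short strings; one disagreement eliminates an option:
  (A) 1*(01*01*)*: on ε the DFA stays in q0 and rejects (q0 ∉ Accept), but the regex matches it → eliminate
  (B) (0|1)*1: agrees with the DFA on every string of length ≤ 6
  (C) (0|1)*00: on '1' the DFA goes q0 → q1 and accepts (q1 ∈ Accept), but the regex does not match it → eliminate
  (D) ((0|1)(0|1))*: on ε the DFA stays in q0 and rejects (q0 ∉ Accept), but the regex matches it → eliminate
Only (B) is consistent with the DFA.
(B) (0|1)*1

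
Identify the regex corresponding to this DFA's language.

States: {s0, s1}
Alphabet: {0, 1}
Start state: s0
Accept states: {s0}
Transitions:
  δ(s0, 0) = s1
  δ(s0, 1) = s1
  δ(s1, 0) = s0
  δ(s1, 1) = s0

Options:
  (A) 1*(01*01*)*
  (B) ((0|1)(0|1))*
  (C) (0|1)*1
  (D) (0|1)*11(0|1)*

Check each option against the DFA on short strings; one disagreement eliminates an option:
  (A) 1*(01*01*)*: on '1' the DFA goes s0 → s1 and rejects (s1 ∉ Accept), but the regex matches it → eliminate
  (B) ((0|1)(0|1))*: agrees with the DFA on every string of length ≤ 6
  (C) (0|1)*1: on ε the DFA stays in s0 and accepts (s0 ∈ Accept), but the regex does not match it → eliminate
  (D) (0|1)*11(0|1)*: on ε the DFA stays in s0 and accepts (s0 ∈ Accept), but the regex does not match it → eliminate
Only (B) is consistent with the DFA.
(B) ((0|1)(0|1))*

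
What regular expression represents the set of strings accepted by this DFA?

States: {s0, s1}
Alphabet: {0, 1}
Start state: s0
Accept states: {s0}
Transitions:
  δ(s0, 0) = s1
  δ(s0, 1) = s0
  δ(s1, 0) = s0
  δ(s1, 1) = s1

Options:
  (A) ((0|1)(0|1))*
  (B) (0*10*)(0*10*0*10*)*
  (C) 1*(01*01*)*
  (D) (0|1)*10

Check each option against the DFA on short strings; one disagreement eliminates an option:
  (A) ((0|1)(0|1))*: on '1' the DFA goes s0 → s0 and accepts (s0 ∈ Accept), but the regex does not match it → eliminate
  (B) (0*10*)(0*10*0*10*)*: on ε the DFA stays in s0 and accepts (s0 ∈ Accept), but the regex does not match it → eliminate
  (C) 1*(01*01*)*: agrees with the DFA on every string of length ≤ 6
  (D) (0|1)*10: on ε the DFA stays in s0 and accepts (s0 ∈ Accept), but the regex does not match it → eliminate
Only (C) is consistent with the DFA.
(C) 1*(01*01*)*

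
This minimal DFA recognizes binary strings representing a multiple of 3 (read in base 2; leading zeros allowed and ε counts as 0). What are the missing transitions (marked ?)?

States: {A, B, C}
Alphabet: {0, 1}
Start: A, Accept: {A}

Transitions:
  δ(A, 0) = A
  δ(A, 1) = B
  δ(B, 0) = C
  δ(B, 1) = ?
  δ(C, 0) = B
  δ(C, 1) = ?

From the language and accept set, identify what each state tracks — A: value ≡ 0 (mod 3); B: value ≡ 1 (mod 3); C: value ≡ 2 (mod 3).
Each missing δ(q, a) is the state matching the new tracked value after reading a.
δ(B, 1) = A; δ(C, 1) = C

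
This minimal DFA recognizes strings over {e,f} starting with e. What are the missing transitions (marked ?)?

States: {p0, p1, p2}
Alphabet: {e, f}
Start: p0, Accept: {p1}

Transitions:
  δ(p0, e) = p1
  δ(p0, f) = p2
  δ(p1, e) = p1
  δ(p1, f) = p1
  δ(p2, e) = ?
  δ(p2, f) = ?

From the language and accept set, identify what each state tracks — p0: no input read; p1: started with e; p2: started with f (dead).
Each missing δ(q, a) is the state matching the new tracked value after reading a.
δ(p2, e) = p2; δ(p2, f) = p2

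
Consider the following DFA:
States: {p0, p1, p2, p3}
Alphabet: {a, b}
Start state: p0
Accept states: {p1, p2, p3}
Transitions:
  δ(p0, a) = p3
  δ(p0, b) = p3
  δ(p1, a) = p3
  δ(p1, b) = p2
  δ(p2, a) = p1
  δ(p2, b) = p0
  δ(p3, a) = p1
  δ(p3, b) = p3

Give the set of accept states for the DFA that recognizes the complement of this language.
Complement accept states = All states \ Original accept states
= {p0, p1, p2, p3} \ {p1, p2, p3}
{p0}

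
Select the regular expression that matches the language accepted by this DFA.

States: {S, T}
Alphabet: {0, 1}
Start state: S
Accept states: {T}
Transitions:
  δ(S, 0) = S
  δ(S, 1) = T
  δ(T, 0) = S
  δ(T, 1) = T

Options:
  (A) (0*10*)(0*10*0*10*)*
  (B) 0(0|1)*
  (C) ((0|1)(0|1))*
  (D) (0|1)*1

Check each option against the DFA on short strings; one disagreement eliminates an option:
  (A) (0*10*)(0*10*0*10*)*: on '10' the DFA goes S → T → S and rejects (S ∉ Accept), but the regex matches it → eliminate
  (B) 0(0|1)*: on '0' the DFA goes S → S and rejects (S ∉ Accept), but the regex matches it → eliminate
  (C) ((0|1)(0|1))*: on ε the DFA stays in S and rejects (S ∉ Accept), but the regex matches it → eliminate
  (D) (0|1)*1: agrees with the DFA on every string of length ≤ 6
Only (D) is consistent with the DFA.
(D) (0|1)*1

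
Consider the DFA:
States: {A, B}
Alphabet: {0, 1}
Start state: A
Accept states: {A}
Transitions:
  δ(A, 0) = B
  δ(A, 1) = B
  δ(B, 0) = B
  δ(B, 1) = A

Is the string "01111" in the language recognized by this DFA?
Processing string "01111":
  A --0--> B
  B --1--> A
  A --1--> B
  B --1--> A
  A --1--> B
Final state: B
Accept states: {A}
No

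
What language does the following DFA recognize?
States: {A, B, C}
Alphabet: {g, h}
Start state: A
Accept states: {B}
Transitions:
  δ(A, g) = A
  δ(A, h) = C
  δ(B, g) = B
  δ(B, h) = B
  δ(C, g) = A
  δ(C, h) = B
Testing a few strings:
  'hghh' → accept
  'g' → reject
  'ghhg' → accept
  'hgh' → reject
State roles: A=no progress toward hh; B=substring hh seen; C=one trailing h
All strings over {g,h} containing the substring hh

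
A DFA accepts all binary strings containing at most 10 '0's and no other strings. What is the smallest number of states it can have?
By Myhill–Nerode, count the distinguishable equivalence classes: 12 classes — having seen 0, 1, …, 10, or >10 copies of '0'; counts 0 through 10 are accepting and >10 is dead.
12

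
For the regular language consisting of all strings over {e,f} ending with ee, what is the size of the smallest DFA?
By Myhill–Nerode, count the distinguishable equivalence classes: three classes — 0, 1, or ≥2 trailing e's.
3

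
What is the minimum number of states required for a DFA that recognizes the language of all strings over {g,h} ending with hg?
By Myhill–Nerode, count the distinguishable equivalence classes: 3 classes — one per longest suffix of the input that is a prefix of 'hg' (lengths 0 through 2); only the length-2 class is accepting.
3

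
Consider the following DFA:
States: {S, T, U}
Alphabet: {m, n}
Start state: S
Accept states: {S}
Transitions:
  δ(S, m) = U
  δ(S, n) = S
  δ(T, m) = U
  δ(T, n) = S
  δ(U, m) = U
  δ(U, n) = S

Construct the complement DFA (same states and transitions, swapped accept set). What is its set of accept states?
Complement accept states = All states \ Original accept states
= {S, T, U} \ {S}
{T, U}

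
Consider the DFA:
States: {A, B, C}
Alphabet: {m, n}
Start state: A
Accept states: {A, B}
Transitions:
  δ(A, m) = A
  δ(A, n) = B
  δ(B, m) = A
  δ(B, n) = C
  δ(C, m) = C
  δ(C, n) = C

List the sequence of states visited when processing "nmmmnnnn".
read 'n': A → B
  read 'm': B → A
  read 'm': A → A
  read 'm': A → A
  read 'n': A → B
  read 'n': B → C
  read 'n': C → C
  read 'n': C → C
A -> B -> A -> A -> A -> B -> C -> C -> C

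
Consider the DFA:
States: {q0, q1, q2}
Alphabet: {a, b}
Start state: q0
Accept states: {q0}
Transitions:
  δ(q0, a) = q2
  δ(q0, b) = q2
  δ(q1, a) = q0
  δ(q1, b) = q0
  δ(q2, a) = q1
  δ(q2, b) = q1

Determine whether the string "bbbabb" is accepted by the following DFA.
Processing string "bbbabb":
  q0 --b--> q2
  q2 --b--> q1
  q1 --b--> q0
  q0 --a--> q2
  q2 --b--> q1
  q1 --b--> q0
Final state: q0
Accept states: {q0}
Yes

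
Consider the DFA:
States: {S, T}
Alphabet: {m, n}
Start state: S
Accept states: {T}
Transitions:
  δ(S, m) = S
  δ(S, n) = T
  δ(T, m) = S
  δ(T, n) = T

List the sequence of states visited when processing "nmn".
read 'n': S → T
  read 'm': T → S
  read 'n': S → T
S -> T -> S -> T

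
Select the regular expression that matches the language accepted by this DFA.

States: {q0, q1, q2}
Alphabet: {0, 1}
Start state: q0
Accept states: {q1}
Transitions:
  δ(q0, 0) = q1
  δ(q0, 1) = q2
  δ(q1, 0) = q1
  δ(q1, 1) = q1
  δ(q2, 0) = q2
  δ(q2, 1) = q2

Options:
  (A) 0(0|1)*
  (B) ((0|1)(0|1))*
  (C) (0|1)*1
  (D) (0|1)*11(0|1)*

Check each option against the DFA on short strings; one disagreement eliminates an option:
  (A) 0(0|1)*: agrees with the DFA on every string of length ≤ 6
  (B) ((0|1)(0|1))*: on ε the DFA stays in q0 and rejects (q0 ∉ Accept), but the regex matches it → eliminate
  (C) (0|1)*1: on '0' the DFA goes q0 → q1 and accepts (q1 ∈ Accept), but the regex does not match it → eliminate
  (D) (0|1)*11(0|1)*: on '0' the DFA goes q0 → q1 and accepts (q1 ∈ Accept), but the regex does not match it → eliminate
Only (A) is consistent with the DFA.
(A) 0(0|1)*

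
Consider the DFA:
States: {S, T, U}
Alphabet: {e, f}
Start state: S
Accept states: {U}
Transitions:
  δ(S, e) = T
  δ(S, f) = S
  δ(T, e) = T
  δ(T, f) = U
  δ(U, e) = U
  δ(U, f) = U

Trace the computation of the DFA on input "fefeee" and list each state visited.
read 'f': S → S
  read 'e': S → T
  read 'f': T → U
  read 'e': U → U
  read 'e': U → U
  read 'e': U → U
S -> S -> T -> U -> U -> U -> U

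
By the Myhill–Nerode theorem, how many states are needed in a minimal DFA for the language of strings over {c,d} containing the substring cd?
By Myhill–Nerode, count the distinguishable equivalence classes: 3 classes — one per longest suffix of the input that is a prefix of 'cd' (lengths 0 through 1), plus an absorbing 'already seen cd' class.
3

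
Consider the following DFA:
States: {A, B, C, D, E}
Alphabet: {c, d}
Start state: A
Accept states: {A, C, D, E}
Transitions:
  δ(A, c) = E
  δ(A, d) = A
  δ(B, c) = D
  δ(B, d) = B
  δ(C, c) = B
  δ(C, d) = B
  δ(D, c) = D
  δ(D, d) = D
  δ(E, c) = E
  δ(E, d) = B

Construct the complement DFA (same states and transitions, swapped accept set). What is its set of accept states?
Complement accept states = All states \ Original accept states
= {A, B, C, D, E} \ {A, C, D, E}
{B}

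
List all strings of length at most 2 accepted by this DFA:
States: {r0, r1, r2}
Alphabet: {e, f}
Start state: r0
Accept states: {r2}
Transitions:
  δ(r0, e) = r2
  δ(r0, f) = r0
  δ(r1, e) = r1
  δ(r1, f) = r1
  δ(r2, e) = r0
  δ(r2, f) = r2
e, ef, fe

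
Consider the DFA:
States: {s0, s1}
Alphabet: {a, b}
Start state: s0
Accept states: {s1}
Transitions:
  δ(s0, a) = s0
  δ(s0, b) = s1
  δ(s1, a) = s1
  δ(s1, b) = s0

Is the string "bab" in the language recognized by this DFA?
Processing string "bab":
  s0 --b--> s1
  s1 --a--> s1
  s1 --b--> s0
Final state: s0
Accept states: {s1}
No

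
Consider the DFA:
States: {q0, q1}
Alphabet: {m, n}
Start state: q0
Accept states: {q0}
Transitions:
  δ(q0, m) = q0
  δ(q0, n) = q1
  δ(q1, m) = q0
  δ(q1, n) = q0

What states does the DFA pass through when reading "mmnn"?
read 'm': q0 → q0
  read 'm': q0 → q0
  read 'n': q0 → q1
  read 'n': q1 → q0
q0 -> q0 -> q0 -> q1 -> q0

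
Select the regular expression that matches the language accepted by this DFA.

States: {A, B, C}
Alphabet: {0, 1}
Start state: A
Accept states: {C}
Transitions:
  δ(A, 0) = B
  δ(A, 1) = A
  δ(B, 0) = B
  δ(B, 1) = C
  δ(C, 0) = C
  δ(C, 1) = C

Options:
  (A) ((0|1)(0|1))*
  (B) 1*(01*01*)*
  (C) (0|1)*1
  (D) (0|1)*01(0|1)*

Check each option against the DFA on short strings; one disagreement eliminates an option:
  (A) ((0|1)(0|1))*: on ε the DFA stays in A and rejects (A ∉ Accept), but the regex matches it → eliminate
  (B) 1*(01*01*)*: on ε the DFA stays in A and rejects (A ∉ Accept), but the regex matches it → eliminate
  (C) (0|1)*1: on '1' the DFA goes A → A and rejects (A ∉ Accept), but the regex matches it → eliminate
  (D) (0|1)*01(0|1)*: agrees with the DFA on every string of length ≤ 6
Only (D) is consistent with the DFA.
(D) (0|1)*01(0|1)*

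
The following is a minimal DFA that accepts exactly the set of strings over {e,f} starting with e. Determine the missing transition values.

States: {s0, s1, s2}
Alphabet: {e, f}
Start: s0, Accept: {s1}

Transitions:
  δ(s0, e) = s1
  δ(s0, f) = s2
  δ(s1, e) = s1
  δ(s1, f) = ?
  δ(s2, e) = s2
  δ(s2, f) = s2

From the language and accept set, identify what each state tracks — s0: no input read; s1: started with e; s2: started with f (dead).
Each missing δ(q, a) is the state matching the new tracked value after reading a.
δ(s1, f) = s1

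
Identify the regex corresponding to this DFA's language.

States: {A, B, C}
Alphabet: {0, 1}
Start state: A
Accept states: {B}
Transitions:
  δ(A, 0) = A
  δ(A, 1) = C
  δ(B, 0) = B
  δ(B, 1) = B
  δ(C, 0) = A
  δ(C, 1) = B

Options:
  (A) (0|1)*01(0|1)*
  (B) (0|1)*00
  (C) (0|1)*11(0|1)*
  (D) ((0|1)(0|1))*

Check each option against the DFA on short strings; one disagreement eliminates an option:
  (A) (0|1)*01(0|1)*: on '01' the DFA goes A → A → C and rejects (C ∉ Accept), but the regex matches it → eliminate
  (B) (0|1)*00: on '00' the DFA goes A → A → A and rejects (A ∉ Accept), but the regex matches it → eliminate
  (C) (0|1)*11(0|1)*: agrees with the DFA on every string of length ≤ 6
  (D) ((0|1)(0|1))*: on ε the DFA stays in A and rejects (A ∉ Accept), but the regex matches it → eliminate
Only (C) is consistent with the DFA.
(C) (0|1)*11(0|1)*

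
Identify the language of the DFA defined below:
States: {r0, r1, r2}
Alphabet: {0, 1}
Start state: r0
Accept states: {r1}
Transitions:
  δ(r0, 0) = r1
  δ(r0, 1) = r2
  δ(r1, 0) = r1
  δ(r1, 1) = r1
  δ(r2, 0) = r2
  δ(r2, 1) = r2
Testing a few strings:
  '1' → reject
  '0' → accept
  '000' → accept
  '100' → reject
State roles: r0=no input read; r1=started with 0; r2=started with 1 (dead)
All binary strings starting with 0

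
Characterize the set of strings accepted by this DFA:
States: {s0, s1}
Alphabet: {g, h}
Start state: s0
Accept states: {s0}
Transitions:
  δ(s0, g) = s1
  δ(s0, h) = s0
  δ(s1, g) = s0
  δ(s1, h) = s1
Testing a few strings:
  'hgh' → reject
  'hhh' → accept
  'ghg' → accept
  'g' → reject
State roles: s0=even number of g's so far; s1=odd number of g's so far
All strings over {g,h} with an even number of g's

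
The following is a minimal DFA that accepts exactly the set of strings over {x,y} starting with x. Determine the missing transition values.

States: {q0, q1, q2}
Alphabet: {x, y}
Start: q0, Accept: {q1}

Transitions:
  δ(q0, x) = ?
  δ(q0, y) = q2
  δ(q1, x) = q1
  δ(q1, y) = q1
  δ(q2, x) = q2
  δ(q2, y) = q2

From the language and accept set, identify what each state tracks — q0: no input read; q1: started with x; q2: started with y (dead).
Each missing δ(q, a) is the state matching the new tracked value after reading a.
δ(q0, x) = q1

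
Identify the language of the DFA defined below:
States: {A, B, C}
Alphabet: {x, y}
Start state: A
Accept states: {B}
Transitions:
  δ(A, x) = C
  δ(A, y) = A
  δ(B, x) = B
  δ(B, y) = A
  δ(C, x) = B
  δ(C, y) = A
Testing a few strings:
  'x' → reject
  'xy' → reject
  'xyy' → reject
  'y' → reject
State roles: A=last symbol not x; B=two trailing x's; C=one trailing x
All strings over {x,y} ending with xx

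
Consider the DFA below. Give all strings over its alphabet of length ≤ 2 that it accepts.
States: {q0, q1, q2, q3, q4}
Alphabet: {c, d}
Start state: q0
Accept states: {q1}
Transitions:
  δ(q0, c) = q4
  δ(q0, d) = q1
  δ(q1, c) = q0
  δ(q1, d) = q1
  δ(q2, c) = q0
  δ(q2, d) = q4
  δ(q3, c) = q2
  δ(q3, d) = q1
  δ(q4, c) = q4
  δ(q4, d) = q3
d, dd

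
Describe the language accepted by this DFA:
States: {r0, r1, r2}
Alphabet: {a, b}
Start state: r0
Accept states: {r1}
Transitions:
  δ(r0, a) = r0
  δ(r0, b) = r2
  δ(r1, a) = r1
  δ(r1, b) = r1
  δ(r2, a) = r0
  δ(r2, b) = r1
Testing a few strings:
  'bab' → reject
  'b' → reject
  'aa' → reject
  'ba' → reject
State roles: r0=no progress toward bb; r1=substring bb seen; r2=one trailing b
All strings over {a,b} containing the substring bb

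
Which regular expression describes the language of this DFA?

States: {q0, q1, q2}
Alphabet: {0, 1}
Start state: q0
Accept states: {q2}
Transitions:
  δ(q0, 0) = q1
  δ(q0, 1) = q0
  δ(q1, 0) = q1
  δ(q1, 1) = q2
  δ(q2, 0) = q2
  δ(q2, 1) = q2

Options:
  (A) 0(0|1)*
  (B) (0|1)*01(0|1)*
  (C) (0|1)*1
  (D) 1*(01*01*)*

Check each option against the DFA on short strings; one disagreement eliminates an option:
  (A) 0(0|1)*: on '0' the DFA goes q0 → q1 and rejects (q1 ∉ Accept), but the regex matches it → eliminate
  (B) (0|1)*01(0|1)*: agrees with the DFA on every string of length ≤ 6
  (C) (0|1)*1: on '1' the DFA goes q0 → q0 and rejects (q0 ∉ Accept), but the regex matches it → eliminate
  (D) 1*(01*01*)*: on ε the DFA stays in q0 and rejects (q0 ∉ Accept), but the regex matches it → eliminate
Only (B) is consistent with the DFA.
(B) (0|1)*01(0|1)*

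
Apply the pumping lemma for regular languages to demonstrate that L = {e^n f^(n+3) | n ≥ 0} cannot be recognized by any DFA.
Assume L is regular with pumping length p. Idea: pumping the e-block breaks the fixed offset of 3.
Choose s = e^p f^(p+3) ∈ L. By the pumping lemma, s = xyz with |xy| ≤ p, |y| > 0, so y = e^k with k ≥ 1. Then xy²z = e^(p+k) f^(p+3). For this to be in L we would need p+3 = (p+k)+3, i.e. k = 0, contradicting k ≥ 1. So xy²z ∉ L.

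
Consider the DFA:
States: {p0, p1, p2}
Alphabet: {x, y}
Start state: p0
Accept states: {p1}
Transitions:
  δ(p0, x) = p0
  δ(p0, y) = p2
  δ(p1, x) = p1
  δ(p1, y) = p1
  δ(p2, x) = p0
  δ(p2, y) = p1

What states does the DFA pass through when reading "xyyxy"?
read 'x': p0 → p0
  read 'y': p0 → p2
  read 'y': p2 → p1
  read 'x': p1 → p1
  read 'y': p1 → p1
p0 -> p0 -> p2 -> p1 -> p1 -> p1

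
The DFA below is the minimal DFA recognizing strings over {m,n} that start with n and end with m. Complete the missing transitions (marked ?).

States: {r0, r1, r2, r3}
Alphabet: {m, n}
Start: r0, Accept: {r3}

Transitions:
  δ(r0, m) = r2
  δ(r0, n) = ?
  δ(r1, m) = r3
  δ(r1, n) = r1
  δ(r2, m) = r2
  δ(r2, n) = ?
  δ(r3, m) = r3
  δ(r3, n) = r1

From the language and accept set, identify what each state tracks — r0: no input read; r1: started with n, last symbol n; r2: started with m (dead); r3: started with n, last symbol m.
Each missing δ(q, a) is the state matching the new tracked value after reading a.
δ(r0, n) = r1; δ(r2, n) = r2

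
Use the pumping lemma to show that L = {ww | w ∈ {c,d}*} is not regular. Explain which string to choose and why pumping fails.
Assume L is regular with pumping length p. Idea: pumping the leading c-block breaks the equality of the two halves.
Choose s = c^p d c^p d ∈ L (with w = c^p d). |s| = 2p+2 ≥ p. By the pumping lemma, s = xyz with |xy| ≤ p, |y| > 0, so y = c^k with k ≥ 1, in the first c-block. Then xy²z = c^(p+k) d c^p d, of length 2p+2+k. If k is odd this length is odd, so it cannot be of the form ww. If k is even, each half has length p+1+k/2 ≤ p+k, so the first half lies entirely inside the leading c-block and contains no d, while the second half ends in d; the halves differ. Either way xy²z ∉ L.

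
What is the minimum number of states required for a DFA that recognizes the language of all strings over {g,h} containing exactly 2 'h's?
By Myhill–Nerode, count the distinguishable equivalence classes: 4 classes — having seen 0, 1, 2, or >2 copies of 'h'; the count-2 class is the only accepting one and >2 is dead.
4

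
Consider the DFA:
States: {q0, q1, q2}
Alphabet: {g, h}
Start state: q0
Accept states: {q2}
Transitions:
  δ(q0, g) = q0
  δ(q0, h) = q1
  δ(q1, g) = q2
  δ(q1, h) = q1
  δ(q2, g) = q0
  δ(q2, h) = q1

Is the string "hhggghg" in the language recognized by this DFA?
Processing string "hhggghg":
  q0 --h--> q1
  q1 --h--> q1
  q1 --g--> q2
  q2 --g--> q0
  q0 --g--> q0
  q0 --h--> q1
  q1 --g--> q2
Final state: q2
Accept states: {q2}
Yes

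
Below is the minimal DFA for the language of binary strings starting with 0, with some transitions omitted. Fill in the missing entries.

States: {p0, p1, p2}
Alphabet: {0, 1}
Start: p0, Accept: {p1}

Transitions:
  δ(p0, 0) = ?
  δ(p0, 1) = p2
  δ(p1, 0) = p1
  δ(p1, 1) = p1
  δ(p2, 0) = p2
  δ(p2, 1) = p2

From the language and accept set, identify what each state tracks — p0: no input read; p1: started with 0; p2: started with 1 (dead).
Each missing δ(q, a) is the state matching the new tracked value after reading a.
δ(p0, 0) = p1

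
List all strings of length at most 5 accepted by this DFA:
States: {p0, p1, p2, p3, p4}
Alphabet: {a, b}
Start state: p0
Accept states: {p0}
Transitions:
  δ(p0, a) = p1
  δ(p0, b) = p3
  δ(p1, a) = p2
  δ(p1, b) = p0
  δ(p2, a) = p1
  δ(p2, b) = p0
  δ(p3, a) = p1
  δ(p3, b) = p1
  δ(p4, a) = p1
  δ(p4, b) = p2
ε, ab, aab, bab, bbb, aaab, abab, baab, bbab, aaaab, aabab, abaab, abbab, abbbb, baaab, babab, bbaab, bbbab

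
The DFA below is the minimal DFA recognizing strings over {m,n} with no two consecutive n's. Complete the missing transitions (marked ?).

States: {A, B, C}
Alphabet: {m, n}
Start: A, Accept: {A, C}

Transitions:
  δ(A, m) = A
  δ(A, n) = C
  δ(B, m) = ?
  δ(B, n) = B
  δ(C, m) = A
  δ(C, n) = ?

From the language and accept set, identify what each state tracks — A: last symbol not n (ok); B: saw nn (dead); C: last symbol n (ok).
Each missing δ(q, a) is the state matching the new tracked value after reading a.
δ(B, m) = B; δ(C, n) = B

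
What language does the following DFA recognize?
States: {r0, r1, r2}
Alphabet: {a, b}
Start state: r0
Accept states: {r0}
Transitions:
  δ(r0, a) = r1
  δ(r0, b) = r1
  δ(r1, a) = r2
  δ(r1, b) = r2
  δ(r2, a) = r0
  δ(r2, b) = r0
Testing a few strings:
  'bbba' → reject
  'abbb' → reject
  'b' → reject
  'aab' → accept
State roles: r0=length ≡ 0 (mod 3); r1=length ≡ 1 (mod 3); r2=length ≡ 2 (mod 3)
All strings over {a,b} whose length is a multiple of 3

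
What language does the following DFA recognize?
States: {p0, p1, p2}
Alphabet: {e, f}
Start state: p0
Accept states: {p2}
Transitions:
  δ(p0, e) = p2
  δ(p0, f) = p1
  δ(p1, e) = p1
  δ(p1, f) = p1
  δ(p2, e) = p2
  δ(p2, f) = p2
Testing a few strings:
  'ffe' → reject
  'fee' → reject
  'f' → reject
  'eef' → accept
State roles: p0=no input read; p1=started with f (dead); p2=started with e
All strings over {e,f} starting with e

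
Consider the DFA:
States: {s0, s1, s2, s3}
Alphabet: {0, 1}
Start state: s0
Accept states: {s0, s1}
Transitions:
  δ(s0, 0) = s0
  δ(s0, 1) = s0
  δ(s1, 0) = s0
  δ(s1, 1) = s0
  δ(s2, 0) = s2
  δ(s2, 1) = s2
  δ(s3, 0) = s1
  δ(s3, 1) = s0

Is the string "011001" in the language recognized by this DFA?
Processing string "011001":
  s0 --0--> s0
  s0 --1--> s0
  s0 --1--> s0
  s0 --0--> s0
  s0 --0--> s0
  s0 --1--> s0
Final state: s0
Accept states: {s0, s1}
Yes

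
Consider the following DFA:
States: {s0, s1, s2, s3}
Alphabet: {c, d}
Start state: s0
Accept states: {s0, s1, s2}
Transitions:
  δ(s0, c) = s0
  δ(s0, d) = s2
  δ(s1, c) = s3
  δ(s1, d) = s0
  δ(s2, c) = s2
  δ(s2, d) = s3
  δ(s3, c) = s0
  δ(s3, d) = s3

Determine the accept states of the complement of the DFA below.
Complement accept states = All states \ Original accept states
= {s0, s1, s2, s3} \ {s0, s1, s2}
{s3}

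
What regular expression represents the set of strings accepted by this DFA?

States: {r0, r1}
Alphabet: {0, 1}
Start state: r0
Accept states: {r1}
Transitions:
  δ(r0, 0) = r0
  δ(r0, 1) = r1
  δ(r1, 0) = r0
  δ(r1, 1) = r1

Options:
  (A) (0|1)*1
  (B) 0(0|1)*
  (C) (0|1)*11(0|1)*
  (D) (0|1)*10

Check each option against the DFA on short strings; one disagreement eliminates an option:
  (A) (0|1)*1: agrees with the DFA on every string of length ≤ 6
  (B) 0(0|1)*: on '0' the DFA goes r0 → r0 and rejects (r0 ∉ Accept), but the regex matches it → eliminate
  (C) (0|1)*11(0|1)*: on '1' the DFA goes r0 → r1 and accepts (r1 ∈ Accept), but the regex does not match it → eliminate
  (D) (0|1)*10: on '1' the DFA goes r0 → r1 and accepts (r1 ∈ Accept), but the regex does not match it → eliminate
Only (A) is consistent with the DFA.
(A) (0|1)*1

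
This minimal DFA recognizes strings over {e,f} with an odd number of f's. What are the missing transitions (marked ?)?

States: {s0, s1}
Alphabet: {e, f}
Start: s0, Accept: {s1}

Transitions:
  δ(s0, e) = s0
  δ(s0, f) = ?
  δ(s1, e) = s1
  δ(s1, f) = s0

From the language and accept set, identify what each state tracks — s0: even number of f's so far; s1: odd number of f's so far.
Each missing δ(q, a) is the state matching the new tracked value after reading a.
δ(s0, f) = s1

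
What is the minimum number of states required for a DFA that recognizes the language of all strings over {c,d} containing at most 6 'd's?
By Myhill–Nerode, count the distinguishable equivalence classes: 8 classes — having seen 0, 1, …, 6, or >6 copies of 'd'; counts 0 through 6 are accepting and >6 is dead.
8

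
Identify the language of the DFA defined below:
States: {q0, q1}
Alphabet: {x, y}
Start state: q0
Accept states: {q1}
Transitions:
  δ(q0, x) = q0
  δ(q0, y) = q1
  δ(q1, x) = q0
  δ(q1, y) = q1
Testing a few strings:
  'yx' → reject
  'x' → reject
  'xyx' → reject
  'xy' → accept
State roles: q0=last symbol not y; q1=last symbol is y
All strings over {x,y} ending with y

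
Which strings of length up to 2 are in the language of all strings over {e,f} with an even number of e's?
ε, f, ee, ff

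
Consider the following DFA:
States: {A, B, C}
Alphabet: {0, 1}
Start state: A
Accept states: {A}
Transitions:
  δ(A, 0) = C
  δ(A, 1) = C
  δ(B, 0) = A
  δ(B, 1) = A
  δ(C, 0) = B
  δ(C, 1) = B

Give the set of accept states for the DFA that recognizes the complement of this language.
Complement accept states = All states \ Original accept states
= {A, B, C} \ {A}
{B, C}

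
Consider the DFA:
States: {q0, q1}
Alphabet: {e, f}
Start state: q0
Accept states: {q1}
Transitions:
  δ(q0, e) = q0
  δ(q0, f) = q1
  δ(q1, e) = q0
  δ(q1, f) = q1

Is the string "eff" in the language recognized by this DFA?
Processing string "eff":
  q0 --e--> q0
  q0 --f--> q1
  q1 --f--> q1
Final state: q1
Accept states: {q1}
Yes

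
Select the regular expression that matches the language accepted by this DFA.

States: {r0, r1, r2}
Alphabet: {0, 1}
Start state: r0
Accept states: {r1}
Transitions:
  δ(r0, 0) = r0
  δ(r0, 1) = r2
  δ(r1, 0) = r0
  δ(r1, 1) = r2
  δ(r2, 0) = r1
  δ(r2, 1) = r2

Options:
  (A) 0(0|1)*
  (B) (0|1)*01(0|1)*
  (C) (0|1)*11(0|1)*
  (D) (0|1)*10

Check each option against the DFA on short strings; one disagreement eliminates an option:
  (A) 0(0|1)*: on '0' the DFA goes r0 → r0 and rejects (r0 ∉ Accept), but the regex matches it → eliminate
  (B) (0|1)*01(0|1)*: on '01' the DFA goes r0 → r0 → r2 and rejects (r2 ∉ Accept), but the regex matches it → eliminate
  (C) (0|1)*11(0|1)*: on '10' the DFA goes r0 → r2 → r1 and accepts (r1 ∈ Accept), but the regex does not match it → eliminate
  (D) (0|1)*10: agrees with the DFA on every string of length ≤ 6
Only (D) is consistent with the DFA.
(D) (0|1)*10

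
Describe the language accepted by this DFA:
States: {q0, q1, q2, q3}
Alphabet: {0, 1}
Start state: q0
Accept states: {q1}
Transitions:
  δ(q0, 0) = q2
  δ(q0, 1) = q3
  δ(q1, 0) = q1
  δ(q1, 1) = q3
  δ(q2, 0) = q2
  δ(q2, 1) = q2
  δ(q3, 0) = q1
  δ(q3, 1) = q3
Testing a few strings:
  '101' → reject
  '00' → reject
  '0' → reject
  '1' → reject
State roles: q0=no input read; q1=started with 1, last symbol 0; q2=started with 0 (dead); q3=started with 1, last symbol 1
All binary strings that start with 1 and end with 0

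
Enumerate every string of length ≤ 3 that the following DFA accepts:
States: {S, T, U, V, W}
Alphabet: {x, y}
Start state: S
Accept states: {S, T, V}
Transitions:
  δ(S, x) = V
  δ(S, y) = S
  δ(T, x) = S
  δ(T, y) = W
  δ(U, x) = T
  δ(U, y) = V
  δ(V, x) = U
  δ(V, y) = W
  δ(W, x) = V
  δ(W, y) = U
ε, x, y, yx, yy, xxx, xxy, xyx, yyx, yyy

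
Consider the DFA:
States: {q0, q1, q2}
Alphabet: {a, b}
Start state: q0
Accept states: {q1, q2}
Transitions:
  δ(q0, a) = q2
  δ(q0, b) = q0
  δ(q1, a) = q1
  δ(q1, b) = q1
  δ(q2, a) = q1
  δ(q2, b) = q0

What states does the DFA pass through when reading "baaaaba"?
read 'b': q0 → q0
  read 'a': q0 → q2
  read 'a': q2 → q1
  read 'a': q1 → q1
  read 'a': q1 → q1
  read 'b': q1 → q1
  read 'a': q1 → q1
q0 -> q0 -> q2 -> q1 -> q1 -> q1 -> q1 -> q1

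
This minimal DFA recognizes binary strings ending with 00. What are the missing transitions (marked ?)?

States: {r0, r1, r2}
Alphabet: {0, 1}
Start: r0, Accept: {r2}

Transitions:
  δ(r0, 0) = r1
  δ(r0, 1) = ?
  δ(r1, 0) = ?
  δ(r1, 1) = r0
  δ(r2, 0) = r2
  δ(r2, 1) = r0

From the language and accept set, identify what each state tracks — r0: last symbol not 0; r1: one trailing 0; r2: two trailing 0's.
Each missing δ(q, a) is the state matching the new tracked value after reading a.
δ(r0, 1) = r0; δ(r1, 0) = r2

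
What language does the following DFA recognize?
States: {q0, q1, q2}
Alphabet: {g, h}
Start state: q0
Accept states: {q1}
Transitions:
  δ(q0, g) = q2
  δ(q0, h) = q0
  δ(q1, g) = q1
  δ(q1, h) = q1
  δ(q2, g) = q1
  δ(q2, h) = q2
Testing a few strings:
  'gggh' → accept
  'h' → reject
  'hhg' → reject
  'gg' → accept
State roles: q0=zero g's seen; q1=≥ two g's seen; q2=one g seen
All strings over {g,h} containing at least two g's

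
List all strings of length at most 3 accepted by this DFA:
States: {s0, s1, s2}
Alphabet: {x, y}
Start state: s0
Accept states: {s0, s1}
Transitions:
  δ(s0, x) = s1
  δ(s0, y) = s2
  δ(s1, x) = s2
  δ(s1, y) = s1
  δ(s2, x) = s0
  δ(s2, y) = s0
ε, x, xy, yx, yy, xxx, xxy, xyy, yxx, yyx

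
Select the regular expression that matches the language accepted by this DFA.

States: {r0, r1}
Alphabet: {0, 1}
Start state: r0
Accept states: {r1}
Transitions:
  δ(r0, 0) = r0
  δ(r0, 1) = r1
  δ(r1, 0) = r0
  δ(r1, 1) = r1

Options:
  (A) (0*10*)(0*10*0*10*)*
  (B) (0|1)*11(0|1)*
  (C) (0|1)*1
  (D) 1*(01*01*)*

Check each option against the DFA on short strings; one disagreement eliminates an option:
  (A) (0*10*)(0*10*0*10*)*: on '10' the DFA goes r0 → r1 → r0 and rejects (r0 ∉ Accept), but the regex matches it → eliminate
  (B) (0|1)*11(0|1)*: on '1' the DFA goes r0 → r1 and accepts (r1 ∈ Accept), but the regex does not match it → eliminate
  (C) (0|1)*1: agrees with the DFA on every string of length ≤ 6
  (D) 1*(01*01*)*: on ε the DFA stays in r0 and rejects (r0 ∉ Accept), but the regex matches it → eliminate
Only (C) is consistent with the DFA.
(C) (0|1)*1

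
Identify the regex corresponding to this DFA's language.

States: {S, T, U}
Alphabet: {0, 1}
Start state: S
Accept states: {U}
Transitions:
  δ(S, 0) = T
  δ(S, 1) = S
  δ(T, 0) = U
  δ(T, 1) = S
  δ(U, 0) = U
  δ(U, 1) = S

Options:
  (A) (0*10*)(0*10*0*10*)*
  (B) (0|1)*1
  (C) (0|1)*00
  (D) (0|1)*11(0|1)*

Check each option against the DFA on short strings; one disagreement eliminates an option:
  (A) (0*10*)(0*10*0*10*)*: on '1' the DFA goes S → S and rejects (S ∉ Accept), but the regex matches it → eliminate
  (B) (0|1)*1: on '1' the DFA goes S → S and rejects (S ∉ Accept), but the regex matches it → eliminate
  (C) (0|1)*00: agrees with the DFA on every string of length ≤ 6
  (D) (0|1)*11(0|1)*: on '00' the DFA goes S → T → U and accepts (U ∈ Accept), but the regex does not match it → eliminate
Only (C) is consistent with the DFA.
(C) (0|1)*00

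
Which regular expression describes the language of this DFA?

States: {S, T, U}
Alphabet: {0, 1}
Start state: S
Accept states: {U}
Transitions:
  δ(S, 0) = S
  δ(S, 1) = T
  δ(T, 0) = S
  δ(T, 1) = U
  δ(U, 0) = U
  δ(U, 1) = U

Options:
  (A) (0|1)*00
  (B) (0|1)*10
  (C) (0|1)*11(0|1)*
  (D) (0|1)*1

Check each option against the DFA on short strings; one disagreement eliminates an option:
  (A) (0|1)*00: on '00' the DFA goes S → S → S and rejects (S ∉ Accept), but the regex matches it → eliminate
  (B) (0|1)*10: on '10' the DFA goes S → T → S and rejects (S ∉ Accept), but the regex matches it → eliminate
  (C) (0|1)*11(0|1)*: agrees with the DFA on every string of length ≤ 6
  (D) (0|1)*1: on '1' the DFA goes S → T and rejects (T ∉ Accept), but the regex matches it → eliminate
Only (C) is consistent with the DFA.
(C) (0|1)*11(0|1)*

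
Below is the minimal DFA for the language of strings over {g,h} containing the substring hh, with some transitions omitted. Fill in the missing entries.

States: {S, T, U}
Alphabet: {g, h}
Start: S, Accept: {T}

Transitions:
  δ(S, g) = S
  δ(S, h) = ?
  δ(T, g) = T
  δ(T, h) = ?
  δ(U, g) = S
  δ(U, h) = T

From the language and accept set, identify what each state tracks — S: no progress toward hh; T: substring hh seen; U: one trailing h.
Each missing δ(q, a) is the state matching the new tracked value after reading a.
δ(S, h) = U; δ(T, h) = T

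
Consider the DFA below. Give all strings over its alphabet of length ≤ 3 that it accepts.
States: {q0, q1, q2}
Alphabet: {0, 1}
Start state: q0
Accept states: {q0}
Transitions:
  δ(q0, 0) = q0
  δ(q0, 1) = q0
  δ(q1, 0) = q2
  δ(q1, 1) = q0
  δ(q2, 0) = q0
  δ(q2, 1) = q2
ε, 0, 1, 00, 01, 10, 11, 000, 001, 010, 011, 100, 101, 110, 111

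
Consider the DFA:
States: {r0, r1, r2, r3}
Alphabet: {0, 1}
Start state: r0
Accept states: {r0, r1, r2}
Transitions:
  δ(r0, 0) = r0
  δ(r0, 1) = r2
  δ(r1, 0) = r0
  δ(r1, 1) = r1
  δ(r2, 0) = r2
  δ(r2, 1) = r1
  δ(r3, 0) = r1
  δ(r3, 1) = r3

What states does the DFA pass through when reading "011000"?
read '0': r0 → r0
  read '1': r0 → r2
  read '1': r2 → r1
  read '0': r1 → r0
  read '0': r0 → r0
  read '0': r0 → r0
r0 -> r0 -> r2 -> r1 -> r0 -> r0 -> r0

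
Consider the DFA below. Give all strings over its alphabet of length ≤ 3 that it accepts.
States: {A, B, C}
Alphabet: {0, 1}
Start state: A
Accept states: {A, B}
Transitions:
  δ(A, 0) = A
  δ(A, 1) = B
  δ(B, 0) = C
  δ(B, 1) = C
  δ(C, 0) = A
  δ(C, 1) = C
ε, 0, 1, 00, 01, 000, 001, 100, 110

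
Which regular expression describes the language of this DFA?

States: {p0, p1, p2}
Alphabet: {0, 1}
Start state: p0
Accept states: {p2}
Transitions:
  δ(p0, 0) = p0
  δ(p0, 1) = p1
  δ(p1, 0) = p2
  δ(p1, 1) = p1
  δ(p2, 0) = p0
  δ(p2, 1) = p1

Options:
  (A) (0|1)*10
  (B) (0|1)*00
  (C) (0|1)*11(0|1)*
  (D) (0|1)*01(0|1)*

Check each option against the DFA on short strings; one disagreement eliminates an option:
  (A) (0|1)*10: agrees with the DFA on every string of length ≤ 6
  (B) (0|1)*00: on '00' the DFA goes p0 → p0 → p0 and rejects (p0 ∉ Accept), but the regex matches it → eliminate
  (C) (0|1)*11(0|1)*: on '10' the DFA goes p0 → p1 → p2 and accepts (p2 ∈ Accept), but the regex does not match it → eliminate
  (D) (0|1)*01(0|1)*: on '01' the DFA goes p0 → p0 → p1 and rejects (p1 ∉ Accept), but the regex matches it → eliminate
Only (A) is consistent with the DFA.
(A) (0|1)*10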